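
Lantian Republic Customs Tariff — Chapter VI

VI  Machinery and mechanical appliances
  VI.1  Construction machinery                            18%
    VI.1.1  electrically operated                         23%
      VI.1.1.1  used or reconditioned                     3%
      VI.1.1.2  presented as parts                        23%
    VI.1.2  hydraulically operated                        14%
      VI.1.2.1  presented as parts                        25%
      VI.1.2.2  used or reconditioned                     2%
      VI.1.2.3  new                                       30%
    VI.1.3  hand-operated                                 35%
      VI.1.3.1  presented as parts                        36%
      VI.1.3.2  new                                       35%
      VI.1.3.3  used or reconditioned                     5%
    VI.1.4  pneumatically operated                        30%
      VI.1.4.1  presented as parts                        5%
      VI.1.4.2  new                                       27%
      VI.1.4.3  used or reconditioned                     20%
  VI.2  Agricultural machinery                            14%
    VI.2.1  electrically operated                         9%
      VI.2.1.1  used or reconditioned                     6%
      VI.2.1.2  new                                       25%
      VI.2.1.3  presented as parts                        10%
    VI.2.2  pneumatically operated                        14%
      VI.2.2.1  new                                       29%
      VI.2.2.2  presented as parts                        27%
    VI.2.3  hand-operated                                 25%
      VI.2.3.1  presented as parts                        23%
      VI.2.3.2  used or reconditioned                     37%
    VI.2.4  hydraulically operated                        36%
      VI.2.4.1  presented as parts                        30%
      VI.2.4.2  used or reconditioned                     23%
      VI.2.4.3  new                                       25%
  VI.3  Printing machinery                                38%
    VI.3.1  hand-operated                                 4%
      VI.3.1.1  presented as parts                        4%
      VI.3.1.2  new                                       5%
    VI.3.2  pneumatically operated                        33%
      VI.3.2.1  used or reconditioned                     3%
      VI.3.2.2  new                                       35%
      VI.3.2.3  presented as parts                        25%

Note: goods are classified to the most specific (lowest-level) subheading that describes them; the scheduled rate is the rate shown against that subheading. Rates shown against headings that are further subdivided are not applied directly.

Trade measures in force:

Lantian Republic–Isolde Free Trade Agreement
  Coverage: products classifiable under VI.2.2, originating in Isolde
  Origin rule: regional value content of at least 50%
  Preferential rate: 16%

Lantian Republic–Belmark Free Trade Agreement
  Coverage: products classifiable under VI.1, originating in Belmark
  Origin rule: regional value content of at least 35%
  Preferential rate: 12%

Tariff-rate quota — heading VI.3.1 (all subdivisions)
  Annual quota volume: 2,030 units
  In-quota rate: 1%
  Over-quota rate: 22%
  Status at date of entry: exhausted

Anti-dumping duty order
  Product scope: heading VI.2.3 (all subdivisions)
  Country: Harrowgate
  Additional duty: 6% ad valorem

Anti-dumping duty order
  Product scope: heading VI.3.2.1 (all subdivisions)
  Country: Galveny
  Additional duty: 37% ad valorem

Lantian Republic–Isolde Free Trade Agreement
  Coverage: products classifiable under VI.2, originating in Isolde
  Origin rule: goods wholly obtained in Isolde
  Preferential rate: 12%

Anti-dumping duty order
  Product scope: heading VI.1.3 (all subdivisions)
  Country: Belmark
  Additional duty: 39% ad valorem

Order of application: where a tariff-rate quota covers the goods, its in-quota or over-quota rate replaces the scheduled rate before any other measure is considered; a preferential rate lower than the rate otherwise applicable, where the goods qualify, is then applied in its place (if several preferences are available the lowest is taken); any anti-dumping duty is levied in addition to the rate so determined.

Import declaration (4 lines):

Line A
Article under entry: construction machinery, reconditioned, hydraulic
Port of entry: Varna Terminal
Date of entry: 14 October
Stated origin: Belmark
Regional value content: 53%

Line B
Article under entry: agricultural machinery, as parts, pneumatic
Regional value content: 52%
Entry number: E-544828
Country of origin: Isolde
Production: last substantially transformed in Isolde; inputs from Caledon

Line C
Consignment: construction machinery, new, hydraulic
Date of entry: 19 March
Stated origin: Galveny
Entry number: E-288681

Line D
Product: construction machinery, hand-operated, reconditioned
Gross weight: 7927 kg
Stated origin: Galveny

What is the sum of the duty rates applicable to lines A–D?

Line A: construction → VI.1; hydraulic → VI.1.2; reconditioned → VI.1.2.2. Scheduled 2%. Belmark agreement on VI.1: RVC ≥ 35% → 12% available; preference 12% not lower than 2% → no reduction. → 2%.
Line B: agricultural → VI.2; pneumatic → VI.2.2; as parts → VI.2.2.2. Scheduled 27%. Isolde agreement on VI.2.2: RVC ≥ 50% → 16% available; Isolde agreement on VI.2: not wholly obtained; preferential 16%. → 16%.
Line C: construction → VI.1; hydraulic → VI.1.2; new → VI.1.2.3. Scheduled 30%. No special measure applies. → 30%.
Line D: construction → VI.1; hand-operated → VI.1.3; reconditioned → VI.1.3.3. Scheduled 5%. No special measure applies. → 5%.
Sum: 2% + 16% + 30% + 5% = 53%.

53%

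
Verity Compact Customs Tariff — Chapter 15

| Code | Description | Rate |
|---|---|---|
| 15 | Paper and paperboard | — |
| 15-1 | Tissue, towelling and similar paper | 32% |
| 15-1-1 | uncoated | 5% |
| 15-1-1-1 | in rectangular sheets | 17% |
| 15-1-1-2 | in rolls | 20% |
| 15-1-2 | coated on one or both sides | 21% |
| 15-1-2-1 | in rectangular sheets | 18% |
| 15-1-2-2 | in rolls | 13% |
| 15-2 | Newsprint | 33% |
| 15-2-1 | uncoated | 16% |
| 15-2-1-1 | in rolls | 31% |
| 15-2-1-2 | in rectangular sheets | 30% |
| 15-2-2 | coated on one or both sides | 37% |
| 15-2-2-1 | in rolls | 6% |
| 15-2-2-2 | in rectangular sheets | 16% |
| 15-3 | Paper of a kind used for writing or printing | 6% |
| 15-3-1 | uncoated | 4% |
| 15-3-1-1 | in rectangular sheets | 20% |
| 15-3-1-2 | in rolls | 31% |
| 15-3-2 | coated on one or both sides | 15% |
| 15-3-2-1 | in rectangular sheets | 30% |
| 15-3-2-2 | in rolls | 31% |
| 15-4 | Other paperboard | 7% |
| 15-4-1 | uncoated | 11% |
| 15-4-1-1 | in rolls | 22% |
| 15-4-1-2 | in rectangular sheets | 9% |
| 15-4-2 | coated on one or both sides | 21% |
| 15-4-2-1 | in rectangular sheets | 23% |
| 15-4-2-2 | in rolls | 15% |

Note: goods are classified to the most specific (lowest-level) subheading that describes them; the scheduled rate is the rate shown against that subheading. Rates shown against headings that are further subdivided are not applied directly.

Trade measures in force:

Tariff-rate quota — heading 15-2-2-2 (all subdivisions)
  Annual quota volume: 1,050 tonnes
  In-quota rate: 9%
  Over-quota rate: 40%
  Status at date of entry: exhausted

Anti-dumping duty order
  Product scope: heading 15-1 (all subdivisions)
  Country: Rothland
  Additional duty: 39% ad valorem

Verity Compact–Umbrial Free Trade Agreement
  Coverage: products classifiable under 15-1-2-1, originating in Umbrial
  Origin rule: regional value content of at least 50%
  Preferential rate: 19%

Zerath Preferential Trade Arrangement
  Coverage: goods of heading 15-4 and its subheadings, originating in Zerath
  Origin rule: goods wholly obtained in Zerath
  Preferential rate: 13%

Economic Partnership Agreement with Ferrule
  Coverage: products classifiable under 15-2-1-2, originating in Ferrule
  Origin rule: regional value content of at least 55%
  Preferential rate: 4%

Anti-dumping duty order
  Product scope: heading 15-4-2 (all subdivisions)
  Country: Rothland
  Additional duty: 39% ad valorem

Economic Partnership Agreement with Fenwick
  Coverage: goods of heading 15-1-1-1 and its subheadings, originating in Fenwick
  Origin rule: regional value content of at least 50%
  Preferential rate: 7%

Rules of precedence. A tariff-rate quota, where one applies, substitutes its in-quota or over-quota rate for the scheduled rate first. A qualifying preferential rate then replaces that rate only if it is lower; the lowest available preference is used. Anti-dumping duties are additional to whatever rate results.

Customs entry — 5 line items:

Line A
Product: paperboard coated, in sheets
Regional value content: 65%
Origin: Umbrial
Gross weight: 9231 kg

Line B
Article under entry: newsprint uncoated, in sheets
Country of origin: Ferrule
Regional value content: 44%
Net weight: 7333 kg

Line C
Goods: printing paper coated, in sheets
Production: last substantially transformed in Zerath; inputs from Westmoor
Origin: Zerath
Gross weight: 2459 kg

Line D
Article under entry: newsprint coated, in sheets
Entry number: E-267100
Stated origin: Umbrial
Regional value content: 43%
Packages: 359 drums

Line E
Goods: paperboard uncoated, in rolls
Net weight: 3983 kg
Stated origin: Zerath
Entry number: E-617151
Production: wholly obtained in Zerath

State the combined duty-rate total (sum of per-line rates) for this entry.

Line A: paperboard → 15-4; coated → 15-4-2; in sheets → 15-4-2-1. Scheduled 23%. Umbrial agreement on 15-1-2-1: 15-4-2-1 not covered. → 23%.
Line B: newsprint → 15-2; uncoated → 15-2-1; in sheets → 15-2-1-2. Scheduled 30%. Ferrule agreement on 15-2-1-2: RVC < 55%. → 30%.
Line C: printing paper → 15-3; coated → 15-3-2; in sheets → 15-3-2-1. Scheduled 30%. Zerath agreement on 15-4: 15-3-2-1 not covered. → 30%.
Line D: newsprint → 15-2; coated → 15-2-2; in sheets → 15-2-2-2. Scheduled 16%. quota on 15-2-2-2 exhausted → over-quota 40%; Umbrial agreement on 15-1-2-1: 15-2-2-2 not covered. → 40%.
Line E: paperboard → 15-4; uncoated → 15-4-1; in rolls → 15-4-1-1. Scheduled 22%. Zerath agreement on 15-4: wholly obtained → 13% available; preferential 13%. → 13%.
Sum: 23% + 30% + 30% + 40% + 13% = 136%.

136%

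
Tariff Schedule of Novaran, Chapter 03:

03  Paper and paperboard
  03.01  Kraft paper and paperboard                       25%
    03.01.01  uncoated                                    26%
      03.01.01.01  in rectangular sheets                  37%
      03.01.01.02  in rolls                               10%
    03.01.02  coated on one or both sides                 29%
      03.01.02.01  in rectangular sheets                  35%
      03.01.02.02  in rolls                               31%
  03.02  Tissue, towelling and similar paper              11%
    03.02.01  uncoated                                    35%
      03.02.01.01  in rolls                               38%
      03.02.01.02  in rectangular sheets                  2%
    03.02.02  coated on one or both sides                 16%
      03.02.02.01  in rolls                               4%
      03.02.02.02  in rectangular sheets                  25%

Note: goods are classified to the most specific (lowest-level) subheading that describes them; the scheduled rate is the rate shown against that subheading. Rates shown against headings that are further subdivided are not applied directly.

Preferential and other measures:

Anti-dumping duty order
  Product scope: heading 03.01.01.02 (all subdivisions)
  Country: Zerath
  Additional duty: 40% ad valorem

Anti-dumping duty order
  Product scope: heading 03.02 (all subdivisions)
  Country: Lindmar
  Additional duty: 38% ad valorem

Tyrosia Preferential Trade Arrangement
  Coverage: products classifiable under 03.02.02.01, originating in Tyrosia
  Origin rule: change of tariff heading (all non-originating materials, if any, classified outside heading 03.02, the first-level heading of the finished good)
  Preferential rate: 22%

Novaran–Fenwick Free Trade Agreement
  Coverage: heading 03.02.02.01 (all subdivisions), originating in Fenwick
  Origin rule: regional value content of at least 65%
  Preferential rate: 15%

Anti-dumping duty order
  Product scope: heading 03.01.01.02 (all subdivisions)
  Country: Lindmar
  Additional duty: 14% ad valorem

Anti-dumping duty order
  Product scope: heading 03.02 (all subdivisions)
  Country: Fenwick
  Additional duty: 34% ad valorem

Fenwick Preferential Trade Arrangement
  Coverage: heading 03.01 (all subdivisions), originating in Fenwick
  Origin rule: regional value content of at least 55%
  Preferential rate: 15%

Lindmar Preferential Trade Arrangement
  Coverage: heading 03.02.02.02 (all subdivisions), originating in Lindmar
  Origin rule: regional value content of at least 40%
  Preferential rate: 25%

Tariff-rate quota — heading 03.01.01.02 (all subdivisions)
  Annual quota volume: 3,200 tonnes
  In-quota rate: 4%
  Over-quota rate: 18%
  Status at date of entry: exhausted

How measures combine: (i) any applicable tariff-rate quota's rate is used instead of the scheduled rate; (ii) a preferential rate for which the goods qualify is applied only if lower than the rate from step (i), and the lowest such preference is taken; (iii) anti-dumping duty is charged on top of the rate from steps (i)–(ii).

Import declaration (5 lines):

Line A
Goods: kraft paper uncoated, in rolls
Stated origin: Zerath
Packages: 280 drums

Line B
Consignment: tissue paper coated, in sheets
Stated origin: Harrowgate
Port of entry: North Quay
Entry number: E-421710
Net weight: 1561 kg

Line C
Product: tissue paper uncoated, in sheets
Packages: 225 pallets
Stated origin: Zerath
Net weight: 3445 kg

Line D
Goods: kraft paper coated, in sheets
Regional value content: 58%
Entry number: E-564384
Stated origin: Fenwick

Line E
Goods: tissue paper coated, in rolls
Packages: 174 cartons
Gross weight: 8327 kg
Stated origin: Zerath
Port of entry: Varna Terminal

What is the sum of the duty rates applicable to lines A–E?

Line A: kraft paper → 03.01; uncoated → 03.01.01; in rolls → 03.01.01.02. Scheduled 10%. quota on 03.01.01.02 exhausted → over-quota 18%; anti-dumping (Zerath, 03.01.01.02): +40%; total 18% + 40% = 58%. → 58%.
Line B: tissue paper → 03.02; coated → 03.02.02; in sheets → 03.02.02.02. Scheduled 25%. No special measure applies. → 25%.
Line C: tissue paper → 03.02; uncoated → 03.02.01; in sheets → 03.02.01.02. Scheduled 2%. No special measure applies. → 2%.
Line D: kraft paper → 03.01; coated → 03.01.02; in sheets → 03.01.02.01. Scheduled 35%. Fenwick agreement on 03.02.02.01: 03.01.02.01 not covered; Fenwick agreement on 03.01: RVC ≥ 55% → 15% available; preferential 15%. → 15%.
Line E: tissue paper → 03.02; coated → 03.02.02; in rolls → 03.02.02.01. Scheduled 4%. No special measure applies. → 4%.
Sum: 58% + 25% + 2% + 15% + 4% = 104%.

104%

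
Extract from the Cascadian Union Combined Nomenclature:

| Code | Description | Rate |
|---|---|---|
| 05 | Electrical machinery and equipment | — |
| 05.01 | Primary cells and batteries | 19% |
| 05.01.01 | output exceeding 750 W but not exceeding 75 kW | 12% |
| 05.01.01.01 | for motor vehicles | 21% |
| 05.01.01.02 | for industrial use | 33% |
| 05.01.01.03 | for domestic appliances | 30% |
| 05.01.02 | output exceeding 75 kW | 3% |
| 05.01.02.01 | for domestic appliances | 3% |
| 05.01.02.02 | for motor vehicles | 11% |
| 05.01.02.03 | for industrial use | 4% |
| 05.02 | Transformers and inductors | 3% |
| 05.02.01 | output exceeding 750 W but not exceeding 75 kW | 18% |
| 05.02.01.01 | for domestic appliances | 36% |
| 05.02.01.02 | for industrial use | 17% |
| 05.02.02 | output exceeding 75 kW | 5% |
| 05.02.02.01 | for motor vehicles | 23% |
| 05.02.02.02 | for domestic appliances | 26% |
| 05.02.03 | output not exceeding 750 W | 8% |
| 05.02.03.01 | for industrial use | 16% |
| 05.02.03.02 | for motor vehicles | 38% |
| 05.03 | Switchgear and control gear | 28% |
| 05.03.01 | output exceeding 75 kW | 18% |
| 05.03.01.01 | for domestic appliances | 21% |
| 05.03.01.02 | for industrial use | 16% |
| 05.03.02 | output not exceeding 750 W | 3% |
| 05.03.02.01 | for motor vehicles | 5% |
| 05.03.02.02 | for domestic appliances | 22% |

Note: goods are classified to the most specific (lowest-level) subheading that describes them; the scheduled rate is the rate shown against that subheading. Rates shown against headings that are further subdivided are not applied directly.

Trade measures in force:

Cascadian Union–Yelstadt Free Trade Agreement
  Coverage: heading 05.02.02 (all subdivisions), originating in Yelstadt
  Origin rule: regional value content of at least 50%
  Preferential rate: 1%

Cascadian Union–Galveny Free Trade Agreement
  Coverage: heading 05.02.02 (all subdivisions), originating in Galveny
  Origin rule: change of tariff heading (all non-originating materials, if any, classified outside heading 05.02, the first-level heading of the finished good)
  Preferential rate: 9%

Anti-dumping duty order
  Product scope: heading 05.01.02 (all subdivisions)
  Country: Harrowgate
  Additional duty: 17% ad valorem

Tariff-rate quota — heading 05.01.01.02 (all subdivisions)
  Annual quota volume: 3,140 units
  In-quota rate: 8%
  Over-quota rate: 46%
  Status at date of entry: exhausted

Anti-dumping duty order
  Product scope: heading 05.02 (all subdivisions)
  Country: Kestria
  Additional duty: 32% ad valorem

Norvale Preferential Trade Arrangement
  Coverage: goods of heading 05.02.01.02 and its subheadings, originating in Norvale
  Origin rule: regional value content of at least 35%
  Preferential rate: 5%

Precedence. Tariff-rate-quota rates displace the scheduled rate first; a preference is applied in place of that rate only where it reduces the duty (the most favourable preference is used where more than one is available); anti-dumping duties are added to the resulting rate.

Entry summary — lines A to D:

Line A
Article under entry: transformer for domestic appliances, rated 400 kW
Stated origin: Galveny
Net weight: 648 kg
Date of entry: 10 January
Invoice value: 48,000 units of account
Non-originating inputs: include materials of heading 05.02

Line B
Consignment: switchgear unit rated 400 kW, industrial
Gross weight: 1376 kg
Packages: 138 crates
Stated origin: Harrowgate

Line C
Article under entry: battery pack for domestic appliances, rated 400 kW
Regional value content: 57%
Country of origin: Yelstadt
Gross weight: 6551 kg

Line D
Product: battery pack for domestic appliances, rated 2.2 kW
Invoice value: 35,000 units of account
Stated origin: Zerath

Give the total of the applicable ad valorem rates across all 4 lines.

75%

Line A: transformer → 05.02; rated 400 kW → 05.02.02; for domestic appliances → 05.02.02.02. Scheduled 26%. Galveny agreement on 05.02.02: CTH not met. → 26%.
Line B: switchgear unit → 05.03; rated 400 kW → 05.03.01; industrial → 05.03.01.02. Scheduled 16%. No special measure applies. → 16%.
Line C: battery pack → 05.01; rated 400 kW → 05.01.02; for domestic appliances → 05.01.02.01. Scheduled 3%. Yelstadt agreement on 05.02.02: 05.01.02.01 not covered. → 3%.
Line D: battery pack → 05.01; rated 2.2 kW → 05.01.01; for domestic appliances → 05.01.01.03. Scheduled 30%. No special measure applies. → 30%.
Sum: 26% + 16% + 3% + 30% = 75%.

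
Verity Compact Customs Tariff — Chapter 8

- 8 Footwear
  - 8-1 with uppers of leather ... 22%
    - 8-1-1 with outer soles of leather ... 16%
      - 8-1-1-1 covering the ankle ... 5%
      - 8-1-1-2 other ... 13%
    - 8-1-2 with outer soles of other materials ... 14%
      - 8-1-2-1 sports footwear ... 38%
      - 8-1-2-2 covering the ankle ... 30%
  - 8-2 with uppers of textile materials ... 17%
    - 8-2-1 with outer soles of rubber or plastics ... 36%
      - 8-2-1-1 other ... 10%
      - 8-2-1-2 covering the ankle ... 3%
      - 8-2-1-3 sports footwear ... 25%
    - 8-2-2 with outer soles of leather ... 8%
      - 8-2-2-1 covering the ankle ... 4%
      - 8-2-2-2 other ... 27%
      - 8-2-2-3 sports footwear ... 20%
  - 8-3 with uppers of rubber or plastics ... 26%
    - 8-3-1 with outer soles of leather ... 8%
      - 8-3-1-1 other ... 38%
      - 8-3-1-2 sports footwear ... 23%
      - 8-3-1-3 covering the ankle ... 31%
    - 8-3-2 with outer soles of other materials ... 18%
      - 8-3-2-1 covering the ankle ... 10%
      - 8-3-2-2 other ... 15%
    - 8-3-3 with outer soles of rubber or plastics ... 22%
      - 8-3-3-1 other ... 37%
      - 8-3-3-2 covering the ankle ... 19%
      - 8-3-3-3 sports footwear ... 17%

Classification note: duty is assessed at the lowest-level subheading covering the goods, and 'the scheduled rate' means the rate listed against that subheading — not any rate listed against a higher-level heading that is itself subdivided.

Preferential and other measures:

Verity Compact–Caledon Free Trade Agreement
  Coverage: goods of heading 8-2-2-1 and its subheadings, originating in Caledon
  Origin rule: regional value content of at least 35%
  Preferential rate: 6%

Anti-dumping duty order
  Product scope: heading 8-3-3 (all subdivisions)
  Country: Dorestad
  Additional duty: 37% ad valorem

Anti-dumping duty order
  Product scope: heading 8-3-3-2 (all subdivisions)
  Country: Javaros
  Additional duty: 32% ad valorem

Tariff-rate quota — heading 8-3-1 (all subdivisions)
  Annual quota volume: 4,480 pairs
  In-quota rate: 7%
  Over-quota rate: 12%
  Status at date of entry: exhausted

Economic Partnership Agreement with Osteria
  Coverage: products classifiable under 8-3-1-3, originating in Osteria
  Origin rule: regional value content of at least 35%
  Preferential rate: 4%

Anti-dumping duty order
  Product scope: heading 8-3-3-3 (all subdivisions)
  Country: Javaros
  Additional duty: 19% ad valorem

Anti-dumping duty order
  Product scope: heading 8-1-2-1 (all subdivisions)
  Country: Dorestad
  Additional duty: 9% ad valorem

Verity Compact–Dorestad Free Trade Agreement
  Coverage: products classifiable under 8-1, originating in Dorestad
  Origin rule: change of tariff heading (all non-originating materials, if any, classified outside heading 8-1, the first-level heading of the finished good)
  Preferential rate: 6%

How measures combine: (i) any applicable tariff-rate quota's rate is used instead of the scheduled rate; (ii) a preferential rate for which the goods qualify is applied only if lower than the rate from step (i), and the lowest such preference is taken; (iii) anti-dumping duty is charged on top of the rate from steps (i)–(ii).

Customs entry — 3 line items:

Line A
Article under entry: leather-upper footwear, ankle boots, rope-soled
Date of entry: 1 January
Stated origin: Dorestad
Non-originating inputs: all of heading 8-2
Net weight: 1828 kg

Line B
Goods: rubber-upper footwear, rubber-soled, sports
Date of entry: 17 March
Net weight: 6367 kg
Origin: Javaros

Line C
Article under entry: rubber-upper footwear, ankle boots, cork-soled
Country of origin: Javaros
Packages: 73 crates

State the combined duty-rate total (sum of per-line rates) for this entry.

Line A: leather-upper → 8-1; rope-soled → 8-1-2; ankle boots → 8-1-2-2. Scheduled 30%. Dorestad agreement on 8-1: CTH met → 6% available; preferential 6%. → 6%.
Line B: rubber-upper → 8-3; rubber-soled → 8-3-3; sports → 8-3-3-3. Scheduled 17%. anti-dumping (Javaros, 8-3-3-3): +19%; total 17% + 19% = 36%. → 36%.
Line C: rubber-upper → 8-3; cork-soled → 8-3-2; ankle boots → 8-3-2-1. Scheduled 10%. No special measure applies. → 10%.
Sum: 6% + 36% + 10% = 52%.

52%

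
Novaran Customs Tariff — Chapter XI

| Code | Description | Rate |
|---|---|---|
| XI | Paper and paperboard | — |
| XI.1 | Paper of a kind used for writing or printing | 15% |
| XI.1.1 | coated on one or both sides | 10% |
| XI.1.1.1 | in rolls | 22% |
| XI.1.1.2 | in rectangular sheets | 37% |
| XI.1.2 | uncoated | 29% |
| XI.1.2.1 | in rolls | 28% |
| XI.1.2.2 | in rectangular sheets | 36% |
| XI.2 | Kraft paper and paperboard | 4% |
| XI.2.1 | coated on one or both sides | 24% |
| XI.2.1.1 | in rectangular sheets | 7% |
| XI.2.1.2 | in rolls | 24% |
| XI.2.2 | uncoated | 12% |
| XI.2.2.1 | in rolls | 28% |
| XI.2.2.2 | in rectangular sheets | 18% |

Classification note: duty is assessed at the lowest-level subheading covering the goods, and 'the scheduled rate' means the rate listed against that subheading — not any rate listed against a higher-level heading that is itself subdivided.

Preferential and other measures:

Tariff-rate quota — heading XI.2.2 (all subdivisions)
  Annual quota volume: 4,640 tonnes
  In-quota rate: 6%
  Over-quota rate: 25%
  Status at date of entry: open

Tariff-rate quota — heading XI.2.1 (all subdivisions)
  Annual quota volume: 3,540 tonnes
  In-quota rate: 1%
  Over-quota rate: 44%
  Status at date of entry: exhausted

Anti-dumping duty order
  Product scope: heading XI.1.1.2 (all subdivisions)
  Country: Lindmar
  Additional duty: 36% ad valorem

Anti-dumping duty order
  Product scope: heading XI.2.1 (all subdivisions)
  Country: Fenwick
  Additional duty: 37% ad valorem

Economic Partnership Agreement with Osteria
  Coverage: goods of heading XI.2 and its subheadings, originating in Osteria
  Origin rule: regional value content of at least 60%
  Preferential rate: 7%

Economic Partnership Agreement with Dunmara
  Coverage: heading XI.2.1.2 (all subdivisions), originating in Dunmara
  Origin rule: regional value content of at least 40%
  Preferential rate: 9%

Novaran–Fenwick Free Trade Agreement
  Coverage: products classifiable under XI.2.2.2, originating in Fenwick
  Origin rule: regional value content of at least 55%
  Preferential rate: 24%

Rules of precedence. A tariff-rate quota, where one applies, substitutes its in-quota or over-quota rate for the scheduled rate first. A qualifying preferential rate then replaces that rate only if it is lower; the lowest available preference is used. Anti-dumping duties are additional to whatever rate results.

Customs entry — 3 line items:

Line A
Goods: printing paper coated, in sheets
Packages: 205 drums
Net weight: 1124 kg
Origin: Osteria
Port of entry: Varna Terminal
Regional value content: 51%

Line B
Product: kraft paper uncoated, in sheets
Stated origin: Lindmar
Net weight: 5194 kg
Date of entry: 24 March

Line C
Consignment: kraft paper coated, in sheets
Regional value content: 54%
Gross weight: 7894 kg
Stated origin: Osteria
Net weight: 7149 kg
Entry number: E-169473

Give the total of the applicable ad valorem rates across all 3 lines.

87%

Line A: printing paper → XI.1; coated → XI.1.1; in sheets → XI.1.1.2. Scheduled 37%. Osteria agreement on XI.2: XI.1.1.2 not covered. → 37%.
Line B: kraft paper → XI.2; uncoated → XI.2.2; in sheets → XI.2.2.2. Scheduled 18%. quota on XI.2.2 open → in-quota 6%. → 6%.
Line C: kraft paper → XI.2; coated → XI.2.1; in sheets → XI.2.1.1. Scheduled 7%. quota on XI.2.1 exhausted → over-quota 44%; Osteria agreement on XI.2: RVC < 60%. → 44%.
Sum: 37% + 6% + 44% = 87%.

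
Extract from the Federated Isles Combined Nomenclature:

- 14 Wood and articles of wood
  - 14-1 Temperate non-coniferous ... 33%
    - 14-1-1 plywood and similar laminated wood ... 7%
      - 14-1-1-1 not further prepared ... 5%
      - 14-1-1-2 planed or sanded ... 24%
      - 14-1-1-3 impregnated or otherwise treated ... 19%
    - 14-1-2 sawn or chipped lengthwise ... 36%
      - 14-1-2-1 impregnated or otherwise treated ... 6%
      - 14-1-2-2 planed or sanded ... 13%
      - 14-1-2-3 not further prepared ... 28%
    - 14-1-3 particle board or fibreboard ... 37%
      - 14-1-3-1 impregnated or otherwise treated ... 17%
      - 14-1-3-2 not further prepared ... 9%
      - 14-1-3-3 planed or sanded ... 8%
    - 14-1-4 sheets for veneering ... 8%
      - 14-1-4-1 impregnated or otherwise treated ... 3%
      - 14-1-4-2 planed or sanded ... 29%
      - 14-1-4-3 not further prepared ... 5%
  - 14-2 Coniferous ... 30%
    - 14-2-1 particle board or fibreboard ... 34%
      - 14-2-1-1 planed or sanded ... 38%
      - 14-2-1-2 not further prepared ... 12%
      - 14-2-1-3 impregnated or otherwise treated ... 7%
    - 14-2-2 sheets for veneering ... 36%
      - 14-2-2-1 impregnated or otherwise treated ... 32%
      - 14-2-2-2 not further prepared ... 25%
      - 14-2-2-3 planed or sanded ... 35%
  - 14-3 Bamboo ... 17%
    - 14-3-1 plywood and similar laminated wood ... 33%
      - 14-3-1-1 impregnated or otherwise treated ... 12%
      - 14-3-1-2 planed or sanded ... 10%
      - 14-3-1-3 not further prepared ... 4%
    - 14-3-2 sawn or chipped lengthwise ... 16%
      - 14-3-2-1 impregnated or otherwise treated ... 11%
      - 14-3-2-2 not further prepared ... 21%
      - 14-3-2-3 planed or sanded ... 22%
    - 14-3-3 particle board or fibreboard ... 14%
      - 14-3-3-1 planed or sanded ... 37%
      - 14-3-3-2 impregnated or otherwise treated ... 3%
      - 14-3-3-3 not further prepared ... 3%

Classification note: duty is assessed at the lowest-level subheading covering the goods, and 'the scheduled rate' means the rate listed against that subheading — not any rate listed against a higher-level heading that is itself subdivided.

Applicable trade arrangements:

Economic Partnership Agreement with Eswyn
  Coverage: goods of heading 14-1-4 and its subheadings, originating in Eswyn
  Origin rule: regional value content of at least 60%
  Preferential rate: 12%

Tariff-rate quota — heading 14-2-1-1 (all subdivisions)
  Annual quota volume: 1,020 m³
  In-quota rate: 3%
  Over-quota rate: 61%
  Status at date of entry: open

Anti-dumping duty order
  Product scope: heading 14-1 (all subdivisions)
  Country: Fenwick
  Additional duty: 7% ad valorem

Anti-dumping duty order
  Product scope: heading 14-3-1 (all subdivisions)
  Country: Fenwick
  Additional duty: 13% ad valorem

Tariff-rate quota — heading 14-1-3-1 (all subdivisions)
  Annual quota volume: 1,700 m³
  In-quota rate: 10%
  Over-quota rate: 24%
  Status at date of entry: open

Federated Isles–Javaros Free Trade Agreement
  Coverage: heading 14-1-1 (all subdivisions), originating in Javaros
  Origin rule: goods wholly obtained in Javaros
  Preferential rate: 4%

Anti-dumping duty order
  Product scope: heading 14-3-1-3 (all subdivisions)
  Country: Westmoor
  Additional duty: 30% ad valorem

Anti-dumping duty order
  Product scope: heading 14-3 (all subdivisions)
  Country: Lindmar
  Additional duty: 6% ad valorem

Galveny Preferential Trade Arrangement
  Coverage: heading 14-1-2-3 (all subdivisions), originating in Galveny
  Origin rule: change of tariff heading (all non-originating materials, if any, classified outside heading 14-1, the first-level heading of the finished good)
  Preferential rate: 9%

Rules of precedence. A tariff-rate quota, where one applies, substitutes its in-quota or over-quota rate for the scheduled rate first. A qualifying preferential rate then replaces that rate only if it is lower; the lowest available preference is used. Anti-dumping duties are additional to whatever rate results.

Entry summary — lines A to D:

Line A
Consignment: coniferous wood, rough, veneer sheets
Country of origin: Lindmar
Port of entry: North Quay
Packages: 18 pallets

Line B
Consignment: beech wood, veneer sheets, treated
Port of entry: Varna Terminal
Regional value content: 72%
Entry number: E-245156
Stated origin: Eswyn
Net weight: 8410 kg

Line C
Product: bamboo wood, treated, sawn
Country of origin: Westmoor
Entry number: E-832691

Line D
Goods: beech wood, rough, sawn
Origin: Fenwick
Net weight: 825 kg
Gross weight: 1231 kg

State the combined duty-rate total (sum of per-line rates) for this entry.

74%

Line A: coniferous → 14-2; veneer sheets → 14-2-2; rough → 14-2-2-2. Scheduled 25%. No special measure applies. → 25%.
Line B: beech → 14-1; veneer sheets → 14-1-4; treated → 14-1-4-1. Scheduled 3%. Eswyn agreement on 14-1-4: RVC ≥ 60% → 12% available; preference 12% not lower than 3% → no reduction. → 3%.
Line C: bamboo → 14-3; sawn → 14-3-2; treated → 14-3-2-1. Scheduled 11%. No special measure applies. → 11%.
Line D: beech → 14-1; sawn → 14-1-2; rough → 14-1-2-3. Scheduled 28%. anti-dumping (Fenwick, 14-1): +7%; total 28% + 7% = 35%. → 35%.
Sum: 25% + 3% + 11% + 35% = 74%.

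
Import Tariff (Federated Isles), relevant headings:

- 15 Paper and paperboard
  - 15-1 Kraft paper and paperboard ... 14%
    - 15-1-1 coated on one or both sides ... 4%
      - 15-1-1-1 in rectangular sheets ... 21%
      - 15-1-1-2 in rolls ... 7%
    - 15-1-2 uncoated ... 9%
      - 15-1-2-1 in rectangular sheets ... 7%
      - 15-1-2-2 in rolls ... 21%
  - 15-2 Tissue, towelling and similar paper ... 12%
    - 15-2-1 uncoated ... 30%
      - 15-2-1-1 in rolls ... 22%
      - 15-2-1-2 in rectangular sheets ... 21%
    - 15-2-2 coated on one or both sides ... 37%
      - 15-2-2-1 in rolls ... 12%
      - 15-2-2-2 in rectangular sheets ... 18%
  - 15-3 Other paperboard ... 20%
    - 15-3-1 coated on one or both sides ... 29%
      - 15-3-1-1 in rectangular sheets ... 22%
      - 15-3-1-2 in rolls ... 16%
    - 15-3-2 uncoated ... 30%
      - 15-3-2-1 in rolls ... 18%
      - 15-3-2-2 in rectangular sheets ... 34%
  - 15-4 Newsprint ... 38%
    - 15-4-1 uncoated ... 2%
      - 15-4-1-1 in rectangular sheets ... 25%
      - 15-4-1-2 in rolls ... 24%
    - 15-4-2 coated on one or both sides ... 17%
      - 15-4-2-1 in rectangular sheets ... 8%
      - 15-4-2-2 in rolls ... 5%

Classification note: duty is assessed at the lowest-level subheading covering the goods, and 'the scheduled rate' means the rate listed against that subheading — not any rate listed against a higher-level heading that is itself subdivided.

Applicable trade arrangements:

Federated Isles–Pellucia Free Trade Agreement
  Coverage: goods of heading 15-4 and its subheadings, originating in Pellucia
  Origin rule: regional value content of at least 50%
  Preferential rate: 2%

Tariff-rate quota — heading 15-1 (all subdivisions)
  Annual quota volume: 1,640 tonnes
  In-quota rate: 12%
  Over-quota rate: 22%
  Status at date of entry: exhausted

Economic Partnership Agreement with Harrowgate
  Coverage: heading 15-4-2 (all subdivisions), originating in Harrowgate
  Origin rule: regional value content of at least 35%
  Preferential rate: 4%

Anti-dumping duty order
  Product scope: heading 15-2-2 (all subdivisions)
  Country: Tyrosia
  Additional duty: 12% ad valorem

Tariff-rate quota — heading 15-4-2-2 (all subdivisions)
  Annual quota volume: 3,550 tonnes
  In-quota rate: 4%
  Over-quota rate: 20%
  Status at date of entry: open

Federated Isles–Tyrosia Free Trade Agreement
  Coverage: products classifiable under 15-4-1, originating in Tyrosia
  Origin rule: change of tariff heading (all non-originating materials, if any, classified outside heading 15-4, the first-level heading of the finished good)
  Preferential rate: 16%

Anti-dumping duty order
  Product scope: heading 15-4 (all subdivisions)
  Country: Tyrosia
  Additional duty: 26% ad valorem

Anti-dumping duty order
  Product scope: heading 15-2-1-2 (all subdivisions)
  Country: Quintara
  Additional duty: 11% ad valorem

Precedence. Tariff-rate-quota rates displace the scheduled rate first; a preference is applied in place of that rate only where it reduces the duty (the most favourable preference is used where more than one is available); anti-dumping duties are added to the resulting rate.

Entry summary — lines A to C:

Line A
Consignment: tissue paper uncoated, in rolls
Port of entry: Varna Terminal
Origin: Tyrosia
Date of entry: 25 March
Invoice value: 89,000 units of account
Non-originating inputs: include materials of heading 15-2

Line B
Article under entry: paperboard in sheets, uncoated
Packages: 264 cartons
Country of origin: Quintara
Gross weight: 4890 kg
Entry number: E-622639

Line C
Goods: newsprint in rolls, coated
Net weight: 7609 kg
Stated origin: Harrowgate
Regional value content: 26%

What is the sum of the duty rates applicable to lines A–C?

Line A: tissue paper → 15-2; uncoated → 15-2-1; in rolls → 15-2-1-1. Scheduled 22%. Tyrosia agreement on 15-4-1: 15-2-1-1 not covered. → 22%.
Line B: paperboard → 15-3; uncoated → 15-3-2; in sheets → 15-3-2-2. Scheduled 34%. No special measure applies. → 34%.
Line C: newsprint → 15-4; coated → 15-4-2; in rolls → 15-4-2-2. Scheduled 5%. quota on 15-4-2-2 open → in-quota 4%; Harrowgate agreement on 15-4-2: RVC < 35%. → 4%.
Sum: 22% + 34% + 4% = 60%.

60%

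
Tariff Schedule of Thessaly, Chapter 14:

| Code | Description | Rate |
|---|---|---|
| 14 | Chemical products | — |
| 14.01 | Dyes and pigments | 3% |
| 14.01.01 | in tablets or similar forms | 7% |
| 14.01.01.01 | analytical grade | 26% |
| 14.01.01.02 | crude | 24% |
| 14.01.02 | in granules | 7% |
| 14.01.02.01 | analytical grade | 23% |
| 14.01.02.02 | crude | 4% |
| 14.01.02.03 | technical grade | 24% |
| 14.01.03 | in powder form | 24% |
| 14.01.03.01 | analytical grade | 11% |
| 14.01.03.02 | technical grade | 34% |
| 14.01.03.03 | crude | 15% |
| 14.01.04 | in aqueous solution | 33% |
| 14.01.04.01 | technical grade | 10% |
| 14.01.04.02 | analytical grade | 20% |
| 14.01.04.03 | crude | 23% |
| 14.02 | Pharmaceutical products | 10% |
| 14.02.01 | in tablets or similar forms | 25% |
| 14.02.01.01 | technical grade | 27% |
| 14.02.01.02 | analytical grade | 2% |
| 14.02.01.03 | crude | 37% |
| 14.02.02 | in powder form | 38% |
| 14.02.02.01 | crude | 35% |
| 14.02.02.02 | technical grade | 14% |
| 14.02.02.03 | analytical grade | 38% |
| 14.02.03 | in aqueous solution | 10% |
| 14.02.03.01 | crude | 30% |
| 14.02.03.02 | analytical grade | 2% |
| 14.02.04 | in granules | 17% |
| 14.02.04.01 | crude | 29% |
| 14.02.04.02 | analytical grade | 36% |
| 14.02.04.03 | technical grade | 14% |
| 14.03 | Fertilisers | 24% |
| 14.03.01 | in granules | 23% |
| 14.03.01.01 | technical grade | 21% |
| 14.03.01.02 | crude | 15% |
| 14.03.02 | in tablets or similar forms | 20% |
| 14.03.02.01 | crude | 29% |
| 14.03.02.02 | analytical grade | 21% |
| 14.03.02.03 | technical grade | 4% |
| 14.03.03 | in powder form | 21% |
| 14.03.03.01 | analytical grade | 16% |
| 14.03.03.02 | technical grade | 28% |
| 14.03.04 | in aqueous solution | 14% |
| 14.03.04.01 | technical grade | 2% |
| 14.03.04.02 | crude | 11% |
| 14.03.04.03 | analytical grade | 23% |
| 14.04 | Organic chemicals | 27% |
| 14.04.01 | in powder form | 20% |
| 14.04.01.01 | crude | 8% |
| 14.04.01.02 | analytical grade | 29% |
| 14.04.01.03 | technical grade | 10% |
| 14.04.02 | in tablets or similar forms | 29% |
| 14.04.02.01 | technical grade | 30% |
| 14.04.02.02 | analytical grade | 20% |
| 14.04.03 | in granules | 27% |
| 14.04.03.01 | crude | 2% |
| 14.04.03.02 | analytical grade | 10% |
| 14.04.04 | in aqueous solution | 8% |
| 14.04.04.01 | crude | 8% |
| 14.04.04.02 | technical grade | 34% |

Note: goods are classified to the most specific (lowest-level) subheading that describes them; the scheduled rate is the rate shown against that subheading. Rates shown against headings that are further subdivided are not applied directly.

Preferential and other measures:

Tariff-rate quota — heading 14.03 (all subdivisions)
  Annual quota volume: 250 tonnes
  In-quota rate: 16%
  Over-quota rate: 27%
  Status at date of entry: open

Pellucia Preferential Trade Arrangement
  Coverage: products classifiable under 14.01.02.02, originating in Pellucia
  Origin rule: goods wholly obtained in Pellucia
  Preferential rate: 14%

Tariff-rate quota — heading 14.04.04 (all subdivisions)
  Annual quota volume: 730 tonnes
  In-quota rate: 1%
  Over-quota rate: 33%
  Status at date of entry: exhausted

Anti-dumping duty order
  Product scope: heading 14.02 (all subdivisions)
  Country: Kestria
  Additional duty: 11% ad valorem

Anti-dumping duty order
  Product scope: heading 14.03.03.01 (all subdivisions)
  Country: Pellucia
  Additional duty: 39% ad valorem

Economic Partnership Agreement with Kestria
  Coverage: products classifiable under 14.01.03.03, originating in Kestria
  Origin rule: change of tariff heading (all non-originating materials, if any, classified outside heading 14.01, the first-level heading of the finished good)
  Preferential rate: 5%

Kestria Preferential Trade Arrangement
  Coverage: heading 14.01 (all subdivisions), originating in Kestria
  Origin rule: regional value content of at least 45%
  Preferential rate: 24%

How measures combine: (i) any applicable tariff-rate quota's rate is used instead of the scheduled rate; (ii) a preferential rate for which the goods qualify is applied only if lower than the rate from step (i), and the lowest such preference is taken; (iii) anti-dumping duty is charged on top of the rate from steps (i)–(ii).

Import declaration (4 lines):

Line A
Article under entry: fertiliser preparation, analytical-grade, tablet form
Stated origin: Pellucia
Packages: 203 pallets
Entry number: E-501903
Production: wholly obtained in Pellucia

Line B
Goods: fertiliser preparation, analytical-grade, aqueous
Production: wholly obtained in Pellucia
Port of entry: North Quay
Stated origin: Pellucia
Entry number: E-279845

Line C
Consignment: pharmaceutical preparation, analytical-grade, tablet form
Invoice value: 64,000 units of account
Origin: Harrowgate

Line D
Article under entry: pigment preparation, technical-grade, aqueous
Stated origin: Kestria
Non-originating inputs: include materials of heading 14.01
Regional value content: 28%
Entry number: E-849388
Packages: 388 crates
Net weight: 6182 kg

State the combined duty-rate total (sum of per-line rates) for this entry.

44%

Line A: fertiliser → 14.03; tablet form → 14.03.02; analytical-grade → 14.03.02.02. Scheduled 21%. quota on 14.03 open → in-quota 16%; Pellucia agreement on 14.01.02.02: 14.03.02.02 not covered. → 16%.
Line B: fertiliser → 14.03; aqueous → 14.03.04; analytical-grade → 14.03.04.03. Scheduled 23%. quota on 14.03 open → in-quota 16%; Pellucia agreement on 14.01.02.02: 14.03.04.03 not covered. → 16%.
Line C: pharmaceutical → 14.02; tablet form → 14.02.01; analytical-grade → 14.02.01.02. Scheduled 2%. No special measure applies. → 2%.
Line D: pigment → 14.01; aqueous → 14.01.04; technical-grade → 14.01.04.01. Scheduled 10%. Kestria agreement on 14.01.03.03: 14.01.04.01 not covered; Kestria agreement on 14.01: RVC < 45%. → 10%.
Sum: 16% + 16% + 2% + 10% = 44%.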